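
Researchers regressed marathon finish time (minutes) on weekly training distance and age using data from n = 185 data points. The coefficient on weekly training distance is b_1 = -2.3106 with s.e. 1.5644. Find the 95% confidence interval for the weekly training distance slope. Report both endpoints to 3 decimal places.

(-5.397, 0.776)

df = n − k − 1 = 185 − 2 − 1 = 182.
t* = t_{0.025, 182} = 1.973084.
Margin = t* × SE = 1.973084 × 1.5644 = 3.08669.
CI: -2.3106 ± 3.08669 → (-5.397, 0.776).
With 95% confidence, each one-unit increase in weekly training distance is associated with a change of between -5.397 and 0.776 minutes in marathon finish time, holding the other predictors fixed.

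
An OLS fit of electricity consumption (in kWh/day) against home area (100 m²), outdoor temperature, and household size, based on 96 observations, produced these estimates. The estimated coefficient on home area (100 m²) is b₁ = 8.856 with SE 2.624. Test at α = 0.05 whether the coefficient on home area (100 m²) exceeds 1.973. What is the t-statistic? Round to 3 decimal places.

H₀: β₁ = 1.973 vs H₁: β₁ > 1.973.
t = (b₁ − β₁⁰)/SE = (8.856 − 1.973) / 2.624 = 2.623.
df = n − k − 1 = 96 − 3 − 1 = 92.
One-sided p ≈ 0.0051, which is < 0.05, so reject H₀.
There is evidence that the true slope on home area (100 m²) exceeds 1.973 kWh/day per unit, holding the other predictors fixed.

t = 2.623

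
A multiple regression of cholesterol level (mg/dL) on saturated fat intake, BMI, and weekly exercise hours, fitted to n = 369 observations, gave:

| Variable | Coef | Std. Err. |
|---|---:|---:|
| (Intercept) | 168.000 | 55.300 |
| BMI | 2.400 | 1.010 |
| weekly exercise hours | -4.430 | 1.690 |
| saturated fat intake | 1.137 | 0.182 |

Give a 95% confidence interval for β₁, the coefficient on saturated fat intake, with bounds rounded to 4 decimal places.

Read off: b = 1.137, SE = 0.182 for saturated fat intake.
df = n − k − 1 = 369 − 3 − 1 = 365.
t* = t_{0.025, 365} = 1.966485.
Margin = t* × SE = 1.966485 × 0.182 = 0.357900.
CI: 1.137 ± 0.357900 → (0.7791, 1.4949).

(0.7791, 1.4949)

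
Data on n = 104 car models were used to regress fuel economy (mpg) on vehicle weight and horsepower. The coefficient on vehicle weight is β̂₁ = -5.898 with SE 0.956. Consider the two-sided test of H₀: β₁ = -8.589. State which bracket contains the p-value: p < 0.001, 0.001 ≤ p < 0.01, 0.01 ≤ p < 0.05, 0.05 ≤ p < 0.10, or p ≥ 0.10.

0.001 ≤ p < 0.01

t = (-5.898 − (-8.589)) / 0.956 = 2.815.
df = n − k − 1 = 104 − 2 − 1 = 101.
Two-sided p = 2·P(T_{101} > |t|) ≈ 0.0059.
So 0.001 ≤ p < 0.01.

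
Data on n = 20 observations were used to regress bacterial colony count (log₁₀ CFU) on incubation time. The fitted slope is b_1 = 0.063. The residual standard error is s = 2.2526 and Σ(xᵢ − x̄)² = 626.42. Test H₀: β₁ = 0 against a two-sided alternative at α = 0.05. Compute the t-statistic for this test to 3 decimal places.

t = 0.700

SE(b_1) = s/√Sₓₓ = 2.2526/√626.42 = 0.0900018.
t = 0.063 / 0.0900018 = 0.700.
df = n − 2 = 18.
Two-sided p ≈ 0.4929, which is ≥ 0.05, so fail to reject H₀.
The data do not give significant evidence of an association between incubation time and bacterial colony count.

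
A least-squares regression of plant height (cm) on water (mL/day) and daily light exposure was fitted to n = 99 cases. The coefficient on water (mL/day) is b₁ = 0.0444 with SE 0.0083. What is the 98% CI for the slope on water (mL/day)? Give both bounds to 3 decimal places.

(0.025, 0.064)

df = n − k − 1 = 99 − 2 − 1 = 96.
t* = t_{0.01, 96} = 2.365821.
Margin = t* × SE = 2.365821 × 0.0083 = 0.01964.
CI: 0.0444 ± 0.01964 → (0.025, 0.064).
With 98% confidence, each one-unit increase in water (mL/day) is associated with a change of between 0.025 and 0.064 cm in plant height, holding the other predictors fixed.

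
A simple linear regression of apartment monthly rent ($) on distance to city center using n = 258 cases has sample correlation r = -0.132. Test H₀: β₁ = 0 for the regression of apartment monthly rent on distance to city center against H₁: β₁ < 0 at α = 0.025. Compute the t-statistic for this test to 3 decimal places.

t = r·√(n − 2)/√(1 − r²) = -0.132·√256/√0.982576 = -2.131.
df = n − 2 = 256.
One-sided p ≈ 0.0170, which is < 0.025, so reject H₀.
There is evidence of a linear association between distance to city center and apartment monthly rent.

t = -2.131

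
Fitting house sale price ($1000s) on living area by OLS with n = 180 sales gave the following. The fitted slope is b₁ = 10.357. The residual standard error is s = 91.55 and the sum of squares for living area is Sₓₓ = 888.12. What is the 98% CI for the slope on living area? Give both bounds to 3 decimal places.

SE(b₁) = s/√Sₓₓ = 91.55/√888.12 = 3.07201.
df = n − 2 = 178.
t* = t_{0.01, 178} = 2.347479.
Margin = t* × SE = 2.347479 × 3.07201 = 7.21148.
CI: 10.357 ± 7.21148 → (3.146, 17.568).
With 98% confidence, each one-unit increase in living area is associated with a change of between 3.146 and 17.568 $1000s in house sale price.

(3.146, 17.568)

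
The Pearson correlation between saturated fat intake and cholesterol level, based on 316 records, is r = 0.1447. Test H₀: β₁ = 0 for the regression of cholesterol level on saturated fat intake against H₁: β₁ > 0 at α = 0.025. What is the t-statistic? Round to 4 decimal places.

t = 2.5914

t = r·√(n − 2)/√(1 − r²) = 0.1447·√314/√0.979062 = 2.5914.
df = n − 2 = 314.
One-sided p ≈ 0.0050, which is < 0.025, so reject H₀.
There is evidence of a linear association between saturated fat intake and cholesterol level.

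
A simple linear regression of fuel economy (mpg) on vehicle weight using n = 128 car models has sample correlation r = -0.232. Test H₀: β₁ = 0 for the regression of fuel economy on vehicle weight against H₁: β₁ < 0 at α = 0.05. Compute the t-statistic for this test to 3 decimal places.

t = -2.677

t = r·√(n − 2)/√(1 − r²) = -0.232·√126/√0.946176 = -2.677.
df = n − 2 = 126.
One-sided p ≈ 0.0042, which is < 0.05, so reject H₀.
There is evidence of a linear association between vehicle weight and fuel economy.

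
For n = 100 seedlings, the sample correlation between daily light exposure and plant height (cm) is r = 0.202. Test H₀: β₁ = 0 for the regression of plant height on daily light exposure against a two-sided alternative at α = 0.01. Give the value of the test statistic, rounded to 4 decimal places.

t = 2.0418

t = r·√(n − 2)/√(1 − r²) = 0.202·√98/√0.959196 = 2.0418.
df = n − 2 = 98.
Two-sided p ≈ 0.0439, which is ≥ 0.01, so fail to reject H₀.
The data do not give significant evidence of a linear association between daily light exposure and plant height.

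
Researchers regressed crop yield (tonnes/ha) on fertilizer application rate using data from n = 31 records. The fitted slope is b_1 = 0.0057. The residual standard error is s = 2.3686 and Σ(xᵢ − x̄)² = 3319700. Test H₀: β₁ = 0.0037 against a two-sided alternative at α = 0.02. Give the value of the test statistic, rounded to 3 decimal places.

t = 1.538

SE(b_1) = s/√Sₓₓ = 2.3686/√3319700 = 0.0013.
t = (0.0057 − 0.0037) / 0.0013 = 1.538.
df = n − 2 = 29.
Two-sided p ≈ 0.1348, which is ≥ 0.02, so fail to reject H₀.
The data are consistent with a true slope of 0.0037 tonnes/ha per unit of fertilizer application rate.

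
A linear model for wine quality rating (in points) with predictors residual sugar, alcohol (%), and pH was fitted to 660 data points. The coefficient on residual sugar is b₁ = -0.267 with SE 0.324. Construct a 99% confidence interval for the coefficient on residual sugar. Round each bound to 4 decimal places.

(-1.1040, 0.5700)

df = n − k − 1 = 660 − 3 − 1 = 656.
t* = t_{0.005, 656} = 2.583345.
Margin = t* × SE = 2.583345 × 0.324 = 0.837004.
CI: -0.267 ± 0.837004 → (-1.1040, 0.5700).
With 99% confidence, each one-unit increase in residual sugar is associated with a change of between -1.1040 and 0.5700 points in wine quality rating, holding the other predictors fixed.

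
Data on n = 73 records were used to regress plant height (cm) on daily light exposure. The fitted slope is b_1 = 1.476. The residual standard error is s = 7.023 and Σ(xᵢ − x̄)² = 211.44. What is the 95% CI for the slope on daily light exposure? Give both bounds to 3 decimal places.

(0.513, 2.439)

SE(b_1) = s/√Sₓₓ = 7.023/√211.44 = 0.48298.
df = n − 2 = 71.
t* = t_{0.025, 71} = 1.993943.
Margin = t* × SE = 1.993943 × 0.48298 = 0.96303.
CI: 1.476 ± 0.96303 → (0.513, 2.439).
With 95% confidence, each one-unit increase in daily light exposure is associated with a change of between 0.513 and 2.439 cm in plant height.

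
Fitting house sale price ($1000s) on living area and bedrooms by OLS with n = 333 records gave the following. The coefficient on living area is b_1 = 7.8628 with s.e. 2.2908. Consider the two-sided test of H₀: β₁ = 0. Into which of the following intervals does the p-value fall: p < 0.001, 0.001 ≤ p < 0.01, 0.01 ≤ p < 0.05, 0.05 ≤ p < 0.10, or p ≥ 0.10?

p < 0.001

t = 7.8628 / 2.2908 = 3.432.
df = n − k − 1 = 333 − 2 − 1 = 330.
Two-sided p = 2·P(T_{330} > |t|) ≈ 0.0007.
So p < 0.001.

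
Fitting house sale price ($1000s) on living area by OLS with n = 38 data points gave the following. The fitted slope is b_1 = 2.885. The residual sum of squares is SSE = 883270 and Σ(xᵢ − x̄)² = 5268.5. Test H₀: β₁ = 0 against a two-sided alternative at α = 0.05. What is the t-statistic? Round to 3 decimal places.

MSE = SSE/(n − 2) = 883270/36 = 24535.3.
SE(b_1) = √(MSE/Sₓₓ) = √(24535.3/5268.5) = 2.158.
t = 2.885 / 2.158 = 1.337.
df = n − 2 = 36.
Two-sided p ≈ 0.1896, which is ≥ 0.05, so fail to reject H₀.
The data do not give significant evidence of an association between living area and house sale price.

t = 1.337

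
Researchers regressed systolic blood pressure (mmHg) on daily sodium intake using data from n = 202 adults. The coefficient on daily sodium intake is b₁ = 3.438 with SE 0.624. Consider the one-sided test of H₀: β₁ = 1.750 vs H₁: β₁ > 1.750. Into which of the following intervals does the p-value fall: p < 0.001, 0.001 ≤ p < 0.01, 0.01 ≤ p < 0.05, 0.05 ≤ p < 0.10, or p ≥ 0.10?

t = (3.438 − 1.750) / 0.624 = 2.705.
df = n − 2 = 202 − 2 = 200.
One-sided p = P(T_{200} > t) ≈ 0.0037.
So 0.001 ≤ p < 0.01.

0.001 ≤ p < 0.01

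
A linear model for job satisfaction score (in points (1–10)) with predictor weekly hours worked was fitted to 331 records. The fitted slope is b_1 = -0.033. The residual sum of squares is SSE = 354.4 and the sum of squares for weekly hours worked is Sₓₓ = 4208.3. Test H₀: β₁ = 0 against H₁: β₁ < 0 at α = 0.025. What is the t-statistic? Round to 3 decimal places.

MSE = SSE/(n − 2) = 354.4/329 = 1.0772.
SE(b_1) = √(MSE/Sₓₓ) = √(1.0772/4208.3) = 0.0159991.
t = -0.033 / 0.0159991 = -2.063.
df = n − 2 = 329.
One-sided p ≈ 0.0200, which is < 0.025, so reject H₀.
There is evidence that the true slope on weekly hours worked is negative.

t = -2.063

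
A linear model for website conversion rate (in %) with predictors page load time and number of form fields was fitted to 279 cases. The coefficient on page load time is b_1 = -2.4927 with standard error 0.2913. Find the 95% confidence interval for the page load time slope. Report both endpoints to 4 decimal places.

(-3.0662, -1.9192)

df = n − k − 1 = 279 − 2 − 1 = 276.
t* = t_{0.025, 276} = 1.968596.
Margin = t* × SE = 1.968596 × 0.2913 = 0.573452.
CI: -2.4927 ± 0.573452 → (-3.0662, -1.9192).
With 95% confidence, each one-unit increase in page load time is associated with a change of between -3.0662 and -1.9192 % in website conversion rate, holding the other predictors fixed.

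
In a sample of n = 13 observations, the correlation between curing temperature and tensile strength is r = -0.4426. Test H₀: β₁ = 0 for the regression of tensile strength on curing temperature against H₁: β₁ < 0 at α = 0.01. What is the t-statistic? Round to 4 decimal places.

t = -1.6370

t = r·√(n − 2)/√(1 − r²) = -0.4426·√11/√0.804105 = -1.6370.
df = n − 2 = 11.
One-sided p ≈ 0.0649, which is ≥ 0.01, so fail to reject H₀.
The data do not give significant evidence of a linear association between curing temperature and tensile strength.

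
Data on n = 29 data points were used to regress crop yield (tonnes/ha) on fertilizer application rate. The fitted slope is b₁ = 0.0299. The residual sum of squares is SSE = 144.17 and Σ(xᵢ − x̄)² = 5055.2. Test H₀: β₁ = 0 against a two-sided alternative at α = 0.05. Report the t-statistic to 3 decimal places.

t = 0.920

MSE = SSE/(n − 2) = 144.17/27 = 5.33963.
SE(b₁) = √(MSE/Sₓₓ) = √(5.33963/5055.2) = 0.0325002.
t = 0.0299 / 0.0325002 = 0.920.
df = n − 2 = 27.
Two-sided p ≈ 0.3657, which is ≥ 0.05, so fail to reject H₀.
The data do not give significant evidence of an association between fertilizer application rate and crop yield.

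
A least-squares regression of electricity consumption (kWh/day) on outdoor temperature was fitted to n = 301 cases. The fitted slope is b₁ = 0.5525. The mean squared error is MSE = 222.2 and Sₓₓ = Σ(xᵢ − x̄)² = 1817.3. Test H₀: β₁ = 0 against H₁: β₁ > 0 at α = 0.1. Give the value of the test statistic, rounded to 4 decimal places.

t = 1.5801

SE(b₁) = √(MSE/Sₓₓ) = √(222.2/1817.3) = 0.34967.
t = 0.5525 / 0.34967 = 1.5801.
df = n − 2 = 299.
One-sided p ≈ 0.0576, which is < 0.1, so reject H₀.
There is evidence that the true slope on outdoor temperature is positive.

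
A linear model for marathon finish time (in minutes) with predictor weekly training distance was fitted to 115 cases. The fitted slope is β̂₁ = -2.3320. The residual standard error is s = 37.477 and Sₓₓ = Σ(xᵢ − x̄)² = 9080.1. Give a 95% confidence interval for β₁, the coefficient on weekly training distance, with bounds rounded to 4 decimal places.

SE(β̂₁) = s/√Sₓₓ = 37.477/√9080.1 = 0.393296.
df = n − 2 = 113.
t* = t_{0.025, 113} = 1.98118.
Margin = t* × SE = 1.98118 × 0.393296 = 0.779190.
CI: -2.3320 ± 0.779190 → (-3.1112, -1.5528).
With 95% confidence, each one-unit increase in weekly training distance is associated with a change of between -3.1112 and -1.5528 minutes in marathon finish time.

(-3.1112, -1.5528)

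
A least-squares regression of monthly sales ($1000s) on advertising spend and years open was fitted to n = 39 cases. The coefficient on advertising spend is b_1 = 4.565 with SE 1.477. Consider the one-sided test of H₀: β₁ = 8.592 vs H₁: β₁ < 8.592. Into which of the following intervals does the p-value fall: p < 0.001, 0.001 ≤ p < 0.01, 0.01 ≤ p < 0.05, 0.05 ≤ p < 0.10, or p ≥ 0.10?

t = (4.565 − 8.592) / 1.477 = -2.726.
df = n − k − 1 = 39 − 2 − 1 = 36.
One-sided p = P(T_{36} < t) ≈ 0.0049.
So 0.001 ≤ p < 0.01.

0.001 ≤ p < 0.01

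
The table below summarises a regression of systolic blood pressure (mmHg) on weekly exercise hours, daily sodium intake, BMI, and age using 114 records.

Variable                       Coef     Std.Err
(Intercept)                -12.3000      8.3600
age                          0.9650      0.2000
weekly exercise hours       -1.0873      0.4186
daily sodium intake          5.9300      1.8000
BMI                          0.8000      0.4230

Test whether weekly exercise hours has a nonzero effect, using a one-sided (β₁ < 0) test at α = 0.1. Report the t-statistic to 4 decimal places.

t = -2.5975

Read off: b = -1.0873, SE = 0.4186 for weekly exercise hours.
H₀: β₁ = 0 vs H₁: β₁ < 0.
t = -1.0873 / 0.4186 = -2.5975.
df = n − k − 1 = 114 − 4 − 1 = 109.
One-sided p ≈ 0.0053, which is < 0.1, so reject H₀.
There is evidence that the true slope on weekly exercise hours is negative, holding the other predictors fixed.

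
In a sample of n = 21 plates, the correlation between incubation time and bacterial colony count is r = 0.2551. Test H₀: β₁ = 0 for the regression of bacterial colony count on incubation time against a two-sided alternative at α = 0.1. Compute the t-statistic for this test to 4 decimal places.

t = 1.1500

t = r·√(n − 2)/√(1 − r²) = 0.2551·√19/√0.934924 = 1.1500.
df = n − 2 = 19.
Two-sided p ≈ 0.2644, which is ≥ 0.1, so fail to reject H₀.
The data do not give significant evidence of a linear association between incubation time and bacterial colony count.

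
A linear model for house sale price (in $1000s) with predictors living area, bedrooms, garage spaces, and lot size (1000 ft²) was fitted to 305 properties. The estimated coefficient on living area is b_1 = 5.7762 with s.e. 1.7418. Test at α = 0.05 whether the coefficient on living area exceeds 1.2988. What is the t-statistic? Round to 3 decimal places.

H₀: β₁ = 1.2988 vs H₁: β₁ > 1.2988.
t = (b_1 − β₁⁰)/SE = (5.7762 − 1.2988) / 1.7418 = 2.571.
df = n − k − 1 = 305 − 4 − 1 = 300.
One-sided p ≈ 0.0053, which is < 0.05, so reject H₀.
There is evidence that the true slope on living area exceeds 1.2988 $1000s per unit, holding the other predictors fixed.

t = 2.571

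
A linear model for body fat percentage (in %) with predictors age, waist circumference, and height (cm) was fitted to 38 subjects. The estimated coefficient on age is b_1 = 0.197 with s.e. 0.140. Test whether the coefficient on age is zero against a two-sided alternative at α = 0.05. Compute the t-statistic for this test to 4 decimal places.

H₀: β₁ = 0 vs H₁: β₁ ≠ 0.
t = (b_1 − β₁⁰)/SE = 0.197 / 0.140 = 1.4071.
df = n − k − 1 = 38 − 3 − 1 = 34.
Two-sided p ≈ 0.1685, which is ≥ 0.05, so fail to reject H₀.
The data do not give significant evidence of an association between age and body fat percentage, after adjusting for the other predictors.

t = 1.4071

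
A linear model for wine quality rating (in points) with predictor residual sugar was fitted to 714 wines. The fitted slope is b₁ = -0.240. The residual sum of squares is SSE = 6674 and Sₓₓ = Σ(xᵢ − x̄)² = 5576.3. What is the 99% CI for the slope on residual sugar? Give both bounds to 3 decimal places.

MSE = SSE/(n − 2) = 6674/712 = 9.3736.
SE(b₁) = √(MSE/Sₓₓ) = √(9.3736/5576.3) = 0.0409996.
df = n − 2 = 712.
t* = t_{0.005, 712} = 2.582752.
Margin = t* × SE = 2.582752 × 0.0409996 = 0.10589.
CI: -0.240 ± 0.10589 → (-0.346, -0.134).
With 99% confidence, each one-unit increase in residual sugar is associated with a change of between -0.346 and -0.134 points in wine quality rating.

(-0.346, -0.134)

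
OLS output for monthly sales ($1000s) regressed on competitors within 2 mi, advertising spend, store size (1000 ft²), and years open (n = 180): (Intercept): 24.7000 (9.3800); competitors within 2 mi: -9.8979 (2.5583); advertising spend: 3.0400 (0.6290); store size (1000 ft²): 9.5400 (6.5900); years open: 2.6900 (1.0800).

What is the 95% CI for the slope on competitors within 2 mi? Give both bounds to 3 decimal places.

(-14.947, -4.849)

Read off: b = -9.8979, SE = 2.5583 for competitors within 2 mi.
df = n − k − 1 = 180 − 4 − 1 = 175.
t* = t_{0.025, 175} = 1.973612.
Margin = t* × SE = 1.973612 × 2.5583 = 5.04909.
CI: -9.8979 ± 5.04909 → (-14.947, -4.849).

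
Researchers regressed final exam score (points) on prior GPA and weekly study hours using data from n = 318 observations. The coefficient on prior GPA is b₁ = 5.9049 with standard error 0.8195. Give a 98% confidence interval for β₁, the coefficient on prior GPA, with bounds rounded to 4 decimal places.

(3.9887, 7.8211)

df = n − k − 1 = 318 − 2 − 1 = 315.
t* = t_{0.01, 315} = 2.338244.
Margin = t* × SE = 2.338244 × 0.8195 = 1.916191.
CI: 5.9049 ± 1.916191 → (3.9887, 7.8211).
With 98% confidence, each one-unit increase in prior GPA is associated with a change of between 3.9887 and 7.8211 points in final exam score, holding the other predictors fixed.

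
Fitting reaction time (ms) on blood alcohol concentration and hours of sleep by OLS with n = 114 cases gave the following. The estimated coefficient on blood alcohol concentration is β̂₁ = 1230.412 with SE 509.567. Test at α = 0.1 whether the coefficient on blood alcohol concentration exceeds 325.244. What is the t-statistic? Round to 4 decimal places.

t = 1.7763

H₀: β₁ = 325.244 vs H₁: β₁ > 325.244.
t = (β̂₁ − β₁⁰)/SE = (1230.412 − 325.244) / 509.567 = 1.7763.
df = n − k − 1 = 114 − 2 − 1 = 111.
One-sided p ≈ 0.0392, which is < 0.1, so reject H₀.
There is evidence that the true slope on blood alcohol concentration exceeds 325.244 ms per unit, holding the other predictors fixed.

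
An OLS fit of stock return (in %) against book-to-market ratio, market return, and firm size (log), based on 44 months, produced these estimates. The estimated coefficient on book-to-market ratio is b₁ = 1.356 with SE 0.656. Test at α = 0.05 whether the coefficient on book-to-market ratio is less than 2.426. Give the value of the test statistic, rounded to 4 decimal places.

t = -1.6311

H₀: β₁ = 2.426 vs H₁: β₁ < 2.426.
t = (b₁ − β₁⁰)/SE = (1.356 − 2.426) / 0.656 = -1.6311.
df = n − k − 1 = 44 − 3 − 1 = 40.
One-sided p ≈ 0.0554, which is ≥ 0.05, so fail to reject H₀.
The data do not give significant evidence that the true slope on book-to-market ratio is below 2.426 % per unit, holding the other predictors fixed.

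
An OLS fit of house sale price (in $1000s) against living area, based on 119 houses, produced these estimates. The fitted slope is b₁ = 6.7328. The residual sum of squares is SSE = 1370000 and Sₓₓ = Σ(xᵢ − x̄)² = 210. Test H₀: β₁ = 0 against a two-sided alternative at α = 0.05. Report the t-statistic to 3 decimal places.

t = 0.902

MSE = SSE/(n − 2) = 1370000/117 = 11709.4.
SE(b₁) = √(MSE/Sₓₓ) = √(11709.4/210) = 7.4672.
t = 6.7328 / 7.4672 = 0.902.
df = n − 2 = 117.
Two-sided p ≈ 0.3691, which is ≥ 0.05, so fail to reject H₀.
The data do not give significant evidence of an association between living area and house sale price.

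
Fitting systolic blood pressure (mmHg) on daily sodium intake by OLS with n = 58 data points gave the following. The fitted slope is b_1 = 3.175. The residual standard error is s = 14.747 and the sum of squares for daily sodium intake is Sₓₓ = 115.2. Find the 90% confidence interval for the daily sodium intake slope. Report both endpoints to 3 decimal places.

(0.877, 5.473)

SE(b_1) = s/√Sₓₓ = 14.747/√115.2 = 1.37397.
df = n − 2 = 56.
t* = t_{0.05, 56} = 1.672522.
Margin = t* × SE = 1.672522 × 1.37397 = 2.29800.
CI: 3.175 ± 2.29800 → (0.877, 5.473).
With 90% confidence, each one-unit increase in daily sodium intake is associated with a change of between 0.877 and 5.473 mmHg in systolic blood pressure.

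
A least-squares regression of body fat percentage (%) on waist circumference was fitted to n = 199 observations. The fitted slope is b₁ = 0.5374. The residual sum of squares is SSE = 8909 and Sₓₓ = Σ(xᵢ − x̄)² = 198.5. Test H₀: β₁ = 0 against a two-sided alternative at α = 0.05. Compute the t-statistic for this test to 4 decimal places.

MSE = SSE/(n − 2) = 8909/197 = 45.2234.
SE(b₁) = √(MSE/Sₓₓ) = √(45.2234/198.5) = 0.477311.
t = 0.5374 / 0.477311 = 1.1259.
df = n − 2 = 197.
Two-sided p ≈ 0.2616, which is ≥ 0.05, so fail to reject H₀.
The data do not give significant evidence of an association between waist circumference and body fat percentage.

t = 1.1259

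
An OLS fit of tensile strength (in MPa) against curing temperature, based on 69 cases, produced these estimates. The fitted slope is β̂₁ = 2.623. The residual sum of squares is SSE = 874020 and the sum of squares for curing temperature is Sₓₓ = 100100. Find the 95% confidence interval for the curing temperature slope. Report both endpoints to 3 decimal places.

(1.902, 3.344)

MSE = SSE/(n − 2) = 874020/67 = 13045.1.
SE(β̂₁) = √(MSE/Sₓₓ) = √(13045.1/100100) = 0.360999.
df = n − 2 = 67.
t* = t_{0.025, 67} = 1.996008.
Margin = t* × SE = 1.996008 × 0.360999 = 0.72056.
CI: 2.623 ± 0.72056 → (1.902, 3.344).
With 95% confidence, each one-unit increase in curing temperature is associated with a change of between 1.902 and 3.344 MPa in tensile strength.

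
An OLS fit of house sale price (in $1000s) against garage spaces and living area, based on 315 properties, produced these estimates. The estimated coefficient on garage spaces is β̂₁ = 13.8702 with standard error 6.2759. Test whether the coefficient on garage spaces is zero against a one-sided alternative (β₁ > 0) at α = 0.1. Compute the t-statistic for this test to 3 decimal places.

t = 2.210

H₀: β₁ = 0 vs H₁: β₁ > 0.
t = (β̂₁ − β₁⁰)/SE = 13.8702 / 6.2759 = 2.210.
df = n − k − 1 = 315 − 2 − 1 = 312.
One-sided p ≈ 0.0139, which is < 0.1, so reject H₀.
There is evidence that the true slope on garage spaces is positive, holding the other predictors fixed.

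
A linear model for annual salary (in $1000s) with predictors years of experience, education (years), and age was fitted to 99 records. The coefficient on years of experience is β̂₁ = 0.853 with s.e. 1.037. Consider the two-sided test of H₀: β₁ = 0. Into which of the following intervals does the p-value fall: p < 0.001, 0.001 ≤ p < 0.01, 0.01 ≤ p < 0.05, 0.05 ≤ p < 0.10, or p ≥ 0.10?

t = 0.853 / 1.037 = 0.823.
df = n − k − 1 = 99 − 3 − 1 = 95.
Two-sided p = 2·P(T_{95} > |t|) ≈ 0.4128.
So p ≥ 0.10.

p ≥ 0.10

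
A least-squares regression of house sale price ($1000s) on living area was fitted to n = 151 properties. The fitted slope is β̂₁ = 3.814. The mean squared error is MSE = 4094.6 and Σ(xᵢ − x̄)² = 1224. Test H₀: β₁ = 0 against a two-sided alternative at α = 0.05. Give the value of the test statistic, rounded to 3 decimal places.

SE(β̂₁) = √(MSE/Sₓₓ) = √(4094.6/1224) = 1.82901.
t = 3.814 / 1.82901 = 2.085.
df = n − 2 = 149.
Two-sided p ≈ 0.0387, which is < 0.05, so reject H₀.
There is evidence that living area is associated with house sale price.

t = 2.085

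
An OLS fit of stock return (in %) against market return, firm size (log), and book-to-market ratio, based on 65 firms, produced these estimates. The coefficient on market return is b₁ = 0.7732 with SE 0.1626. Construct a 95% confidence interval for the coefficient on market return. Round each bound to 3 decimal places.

(0.448, 1.098)

df = n − k − 1 = 65 − 3 − 1 = 61.
t* = t_{0.025, 61} = 1.999624.
Margin = t* × SE = 1.999624 × 0.1626 = 0.32514.
CI: 0.7732 ± 0.32514 → (0.448, 1.098).
With 95% confidence, each one-unit increase in market return is associated with a change of between 0.448 and 1.098 % in stock return, holding the other predictors fixed.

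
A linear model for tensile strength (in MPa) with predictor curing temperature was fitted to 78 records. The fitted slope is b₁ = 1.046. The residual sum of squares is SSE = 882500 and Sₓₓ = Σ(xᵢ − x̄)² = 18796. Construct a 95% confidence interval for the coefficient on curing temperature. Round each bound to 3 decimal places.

MSE = SSE/(n − 2) = 882500/76 = 11611.8.
SE(b₁) = √(MSE/Sₓₓ) = √(11611.8/18796) = 0.785991.
df = n − 2 = 76.
t* = t_{0.025, 76} = 1.991673.
Margin = t* × SE = 1.991673 × 0.785991 = 1.56544.
CI: 1.046 ± 1.56544 → (-0.519, 2.611).
With 95% confidence, each one-unit increase in curing temperature is associated with a change of between -0.519 and 2.611 MPa in tensile strength.

(-0.519, 2.611)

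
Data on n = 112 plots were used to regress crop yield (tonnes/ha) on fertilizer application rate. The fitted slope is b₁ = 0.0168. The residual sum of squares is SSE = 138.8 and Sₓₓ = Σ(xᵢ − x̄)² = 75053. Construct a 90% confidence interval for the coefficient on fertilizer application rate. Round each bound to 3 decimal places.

MSE = SSE/(n − 2) = 138.8/110 = 1.26182.
SE(b₁) = √(MSE/Sₓₓ) = √(1.26182/75053) = 0.00410029.
df = n − 2 = 110.
t* = t_{0.05, 110} = 1.658824.
Margin = t* × SE = 1.658824 × 0.00410029 = 0.00680.
CI: 0.0168 ± 0.00680 → (0.010, 0.024).
With 90% confidence, each one-unit increase in fertilizer application rate is associated with a change of between 0.010 and 0.024 tonnes/ha in crop yield.

(0.010, 0.024)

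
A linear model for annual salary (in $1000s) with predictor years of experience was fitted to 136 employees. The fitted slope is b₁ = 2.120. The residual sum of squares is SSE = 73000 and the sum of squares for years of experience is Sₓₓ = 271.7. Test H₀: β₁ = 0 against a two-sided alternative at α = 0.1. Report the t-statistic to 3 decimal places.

MSE = SSE/(n − 2) = 73000/134 = 544.776.
SE(b₁) = √(MSE/Sₓₓ) = √(544.776/271.7) = 1.416.
t = 2.120 / 1.416 = 1.497.
df = n − 2 = 134.
Two-sided p ≈ 0.1367, which is ≥ 0.1, so fail to reject H₀.
The data do not give significant evidence of an association between years of experience and annual salary.

t = 1.497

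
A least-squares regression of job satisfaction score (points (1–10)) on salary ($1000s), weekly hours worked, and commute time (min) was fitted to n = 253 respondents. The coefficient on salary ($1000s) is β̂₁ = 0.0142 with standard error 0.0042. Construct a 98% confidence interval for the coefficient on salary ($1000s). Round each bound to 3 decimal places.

(0.004, 0.024)

df = n − k − 1 = 253 − 3 − 1 = 249.
t* = t_{0.01, 249} = 2.341417.
Margin = t* × SE = 2.341417 × 0.0042 = 0.00983.
CI: 0.0142 ± 0.00983 → (0.004, 0.024).
With 98% confidence, each one-unit increase in salary ($1000s) is associated with a change of between 0.004 and 0.024 points (1–10) in job satisfaction score, holding the other predictors fixed.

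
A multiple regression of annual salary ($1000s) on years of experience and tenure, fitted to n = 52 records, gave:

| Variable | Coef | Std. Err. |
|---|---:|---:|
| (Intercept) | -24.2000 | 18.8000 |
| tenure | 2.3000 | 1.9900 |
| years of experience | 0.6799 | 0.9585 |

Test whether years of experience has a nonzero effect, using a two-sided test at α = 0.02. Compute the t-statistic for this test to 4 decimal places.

Read off: b = 0.6799, SE = 0.9585 for years of experience.
H₀: β₁ = 0 vs H₁: β₁ ≠ 0.
t = 0.6799 / 0.9585 = 0.7093.
df = n − k − 1 = 52 − 2 − 1 = 49.
Two-sided p ≈ 0.4815, which is ≥ 0.02, so fail to reject H₀.
The data do not give significant evidence of an association between years of experience and annual salary, after adjusting for the other predictors.

t = 0.7093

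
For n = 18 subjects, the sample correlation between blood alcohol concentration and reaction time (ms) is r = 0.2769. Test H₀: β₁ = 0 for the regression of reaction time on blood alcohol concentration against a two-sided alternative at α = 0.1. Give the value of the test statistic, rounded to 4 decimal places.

t = 1.1527

t = r·√(n − 2)/√(1 − r²) = 0.2769·√16/√0.923326 = 1.1527.
df = n − 2 = 16.
Two-sided p ≈ 0.2660, which is ≥ 0.1, so fail to reject H₀.
The data do not give significant evidence of a linear association between blood alcohol concentration and reaction time.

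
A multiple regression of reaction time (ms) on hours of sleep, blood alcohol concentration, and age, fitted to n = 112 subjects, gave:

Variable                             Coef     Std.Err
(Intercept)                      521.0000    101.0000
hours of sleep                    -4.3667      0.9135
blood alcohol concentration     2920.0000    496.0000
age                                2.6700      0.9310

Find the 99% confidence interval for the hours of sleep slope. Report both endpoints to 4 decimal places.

(-6.7620, -1.9714)

Read off: b = -4.3667, SE = 0.9135 for hours of sleep.
df = n − k − 1 = 112 − 3 − 1 = 108.
t* = t_{0.005, 108} = 2.62212.
Margin = t* × SE = 2.62212 × 0.9135 = 2.395307.
CI: -4.3667 ± 2.395307 → (-6.7620, -1.9714).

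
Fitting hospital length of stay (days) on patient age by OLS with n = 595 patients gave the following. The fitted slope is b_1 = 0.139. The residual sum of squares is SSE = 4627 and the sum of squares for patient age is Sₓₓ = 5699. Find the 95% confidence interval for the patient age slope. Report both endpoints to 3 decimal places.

MSE = SSE/(n − 2) = 4627/593 = 7.8027.
SE(b_1) = √(MSE/Sₓₓ) = √(7.8027/5699) = 0.0370018.
df = n − 2 = 593.
t* = t_{0.025, 593} = 1.963972.
Margin = t* × SE = 1.963972 × 0.0370018 = 0.07267.
CI: 0.139 ± 0.07267 → (0.066, 0.212).
With 95% confidence, each one-unit increase in patient age is associated with a change of between 0.066 and 0.212 days in hospital length of stay.

(0.066, 0.212)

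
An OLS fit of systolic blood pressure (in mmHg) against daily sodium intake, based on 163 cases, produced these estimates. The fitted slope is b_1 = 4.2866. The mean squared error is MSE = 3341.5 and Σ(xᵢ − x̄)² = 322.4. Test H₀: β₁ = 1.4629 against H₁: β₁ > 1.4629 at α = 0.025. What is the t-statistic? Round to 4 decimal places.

t = 0.8771

SE(b_1) = √(MSE/Sₓₓ) = √(3341.5/322.4) = 3.21939.
t = (4.2866 − 1.4629) / 3.21939 = 0.8771.
df = n − 2 = 161.
One-sided p ≈ 0.1909, which is ≥ 0.025, so fail to reject H₀.
The data do not give significant evidence that the true slope on daily sodium intake exceeds 1.4629 mmHg per unit.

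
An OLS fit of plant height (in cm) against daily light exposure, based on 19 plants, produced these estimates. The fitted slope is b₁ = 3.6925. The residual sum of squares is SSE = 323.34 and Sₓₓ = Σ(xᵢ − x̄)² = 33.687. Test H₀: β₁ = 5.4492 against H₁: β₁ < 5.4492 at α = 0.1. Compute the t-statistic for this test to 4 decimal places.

MSE = SSE/(n − 2) = 323.34/17 = 19.02.
SE(b₁) = √(MSE/Sₓₓ) = √(19.02/33.687) = 0.751405.
t = (3.6925 − 5.4492) / 0.751405 = -2.3379.
df = n − 2 = 17.
One-sided p ≈ 0.0159, which is < 0.1, so reject H₀.
There is evidence that the true slope on daily light exposure is below 5.4492 cm per unit.

t = -2.3379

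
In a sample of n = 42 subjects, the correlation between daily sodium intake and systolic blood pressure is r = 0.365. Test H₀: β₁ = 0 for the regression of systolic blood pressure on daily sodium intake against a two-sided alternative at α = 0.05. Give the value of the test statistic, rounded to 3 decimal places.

t = r·√(n − 2)/√(1 − r²) = 0.365·√40/√0.866775 = 2.480.
df = n − 2 = 40.
Two-sided p ≈ 0.0175, which is < 0.05, so reject H₀.
There is evidence of a linear association between daily sodium intake and systolic blood pressure.

t = 2.480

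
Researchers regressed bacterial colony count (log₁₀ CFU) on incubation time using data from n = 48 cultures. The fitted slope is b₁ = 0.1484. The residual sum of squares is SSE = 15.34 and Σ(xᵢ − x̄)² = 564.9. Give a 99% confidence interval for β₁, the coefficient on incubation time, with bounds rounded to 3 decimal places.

MSE = SSE/(n − 2) = 15.34/46 = 0.333478.
SE(b₁) = √(MSE/Sₓₓ) = √(0.333478/564.9) = 0.0242967.
df = n − 2 = 46.
t* = t_{0.005, 46} = 2.687013.
Margin = t* × SE = 2.687013 × 0.0242967 = 0.06529.
CI: 0.1484 ± 0.06529 → (0.083, 0.214).
With 99% confidence, each one-unit increase in incubation time is associated with a change of between 0.083 and 0.214 log₁₀ CFU in bacterial colony count.

(0.083, 0.214)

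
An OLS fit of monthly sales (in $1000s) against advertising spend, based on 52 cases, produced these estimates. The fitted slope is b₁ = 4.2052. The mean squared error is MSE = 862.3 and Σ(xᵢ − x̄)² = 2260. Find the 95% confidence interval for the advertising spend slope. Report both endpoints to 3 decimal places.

SE(b₁) = √(MSE/Sₓₓ) = √(862.3/2260) = 0.617696.
df = n − 2 = 50.
t* = t_{0.025, 50} = 2.008559.
Margin = t* × SE = 2.008559 × 0.617696 = 1.24068.
CI: 4.2052 ± 1.24068 → (2.965, 5.446).
With 95% confidence, each one-unit increase in advertising spend is associated with a change of between 2.965 and 5.446 $1000s in monthly sales.

(2.965, 5.446)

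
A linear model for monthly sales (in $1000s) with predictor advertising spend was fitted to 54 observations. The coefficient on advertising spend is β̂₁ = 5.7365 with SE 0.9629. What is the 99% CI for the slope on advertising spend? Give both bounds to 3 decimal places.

(3.162, 8.311)

df = n − 2 = 54 − 2 = 52.
t* = t_{0.005, 52} = 2.673734.
Margin = t* × SE = 2.673734 × 0.9629 = 2.57454.
CI: 5.7365 ± 2.57454 → (3.162, 8.311).
With 99% confidence, each one-unit increase in advertising spend is associated with a change of between 3.162 and 8.311 $1000s in monthly sales.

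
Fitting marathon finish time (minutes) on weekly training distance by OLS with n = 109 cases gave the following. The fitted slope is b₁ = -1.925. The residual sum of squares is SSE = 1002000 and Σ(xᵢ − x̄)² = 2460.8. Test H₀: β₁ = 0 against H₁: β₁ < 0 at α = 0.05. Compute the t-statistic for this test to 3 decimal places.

t = -0.987

MSE = SSE/(n − 2) = 1002000/107 = 9364.49.
SE(b₁) = √(MSE/Sₓₓ) = √(9364.49/2460.8) = 1.95076.
t = -1.925 / 1.95076 = -0.987.
df = n − 2 = 107.
One-sided p ≈ 0.1630, which is ≥ 0.05, so fail to reject H₀.
The data do not give significant evidence that the true slope on weekly training distance is negative.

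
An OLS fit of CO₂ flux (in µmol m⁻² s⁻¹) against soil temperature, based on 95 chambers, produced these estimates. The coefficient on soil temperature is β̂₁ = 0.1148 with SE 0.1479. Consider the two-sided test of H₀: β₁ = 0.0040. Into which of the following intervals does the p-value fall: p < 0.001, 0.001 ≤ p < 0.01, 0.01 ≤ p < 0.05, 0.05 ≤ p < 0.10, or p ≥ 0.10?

p ≥ 0.10

t = (0.1148 − 0.0040) / 0.1479 = 0.749.
df = n − 2 = 95 − 2 = 93.
Two-sided p = 2·P(T_{93} > |t|) ≈ 0.4557.
So p ≥ 0.10.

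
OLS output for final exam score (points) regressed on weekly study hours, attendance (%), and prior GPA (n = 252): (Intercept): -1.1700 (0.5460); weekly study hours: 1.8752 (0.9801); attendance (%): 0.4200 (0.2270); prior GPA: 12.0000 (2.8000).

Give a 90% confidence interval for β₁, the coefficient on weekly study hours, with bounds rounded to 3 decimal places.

Read off: b = 1.8752, SE = 0.9801 for weekly study hours.
df = n − k − 1 = 252 − 3 − 1 = 248.
t* = t_{0.05, 248} = 1.651021.
Margin = t* × SE = 1.651021 × 0.9801 = 1.61817.
CI: 1.8752 ± 1.61817 → (0.257, 3.493).

(0.257, 3.493)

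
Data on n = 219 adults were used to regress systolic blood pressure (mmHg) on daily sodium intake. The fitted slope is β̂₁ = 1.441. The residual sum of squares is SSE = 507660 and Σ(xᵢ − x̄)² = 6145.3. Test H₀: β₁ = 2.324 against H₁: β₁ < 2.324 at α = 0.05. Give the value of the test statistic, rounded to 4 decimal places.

t = -1.4311

MSE = SSE/(n − 2) = 507660/217 = 2339.45.
SE(β̂₁) = √(MSE/Sₓₓ) = √(2339.45/6145.3) = 0.617.
t = (1.441 − 2.324) / 0.617 = -1.4311.
df = n − 2 = 217.
One-sided p ≈ 0.0769, which is ≥ 0.05, so fail to reject H₀.
The data do not give significant evidence that the true slope on daily sodium intake is below 2.324 mmHg per unit.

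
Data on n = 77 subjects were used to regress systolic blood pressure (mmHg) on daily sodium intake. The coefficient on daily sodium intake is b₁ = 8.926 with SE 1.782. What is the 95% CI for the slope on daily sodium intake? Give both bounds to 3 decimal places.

df = n − 2 = 77 − 2 = 75.
t* = t_{0.025, 75} = 1.992102.
Margin = t* × SE = 1.992102 × 1.782 = 3.54993.
CI: 8.926 ± 3.54993 → (5.376, 12.476).
With 95% confidence, each one-unit increase in daily sodium intake is associated with a change of between 5.376 and 12.476 mmHg in systolic blood pressure.

(5.376, 12.476)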